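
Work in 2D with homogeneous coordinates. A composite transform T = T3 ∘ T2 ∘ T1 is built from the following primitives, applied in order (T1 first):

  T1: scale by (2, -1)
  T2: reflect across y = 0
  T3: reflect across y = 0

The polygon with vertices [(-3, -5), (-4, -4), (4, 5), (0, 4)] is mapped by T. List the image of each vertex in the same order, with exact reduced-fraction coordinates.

image vertices: (-6, 5), (-8, 4), (8, -5), (0, -4)

T1 scale by (2, -1): (-3, -5) → (-6, 5); (-4, -4) → (-8, 4); (4, 5) → (8, -5); (0, 4) → (0, -4)
T2 reflect across y = 0: (-6, 5) → (-6, -5); (-8, 4) → (-8, -4); (8, -5) → (8, 5); (0, -4) → (0, 4)
T3 reflect across y = 0: (-6, -5) → (-6, 5); (-8, -4) → (-8, 4); (8, 5) → (8, -5); (0, 4) → (0, -4)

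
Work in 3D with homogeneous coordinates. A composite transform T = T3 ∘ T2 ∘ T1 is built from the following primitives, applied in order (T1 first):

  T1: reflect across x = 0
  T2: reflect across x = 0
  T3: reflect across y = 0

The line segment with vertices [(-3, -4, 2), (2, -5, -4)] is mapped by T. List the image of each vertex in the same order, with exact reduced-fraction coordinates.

image vertices: (-3, 4, 2), (2, 5, -4)

T1 reflect across x = 0: (-3, -4, 2) → (3, -4, 2); (2, -5, -4) → (-2, -5, -4)
T2 reflect across x = 0: (3, -4, 2) → (-3, -4, 2); (-2, -5, -4) → (2, -5, -4)
T3 reflect across y = 0: (-3, -4, 2) → (-3, 4, 2); (2, -5, -4) → (2, 5, -4)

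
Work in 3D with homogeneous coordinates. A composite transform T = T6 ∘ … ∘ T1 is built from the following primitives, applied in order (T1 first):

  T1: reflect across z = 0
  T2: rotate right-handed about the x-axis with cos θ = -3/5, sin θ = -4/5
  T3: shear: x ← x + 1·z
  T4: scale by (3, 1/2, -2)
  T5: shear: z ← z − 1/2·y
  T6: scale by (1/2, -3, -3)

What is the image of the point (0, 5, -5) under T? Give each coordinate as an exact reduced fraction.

T1 reflect across z = 0: (0, 5, -5) → (0, 5, 5)
T2 rotate right-handed about the x-axis with cos θ = -3/5, sin θ = -4/5: (0, 5, 5) → (0, 1, -7)
T3 shear: x ← x + 1·z: (0, 1, -7) → (-7, 1, -7)
T4 scale by (3, 1/2, -2): (-7, 1, -7) → (-21, 1/2, 14)
T5 shear: z ← z − 1/2·y: (-21, 1/2, 14) → (-21, 1/2, 55/4)
T6 scale by (1/2, -3, -3): (-21, 1/2, 55/4) → (-21/2, -3/2, -165/4)

T(p) = (-21/2, -3/2, -165/4)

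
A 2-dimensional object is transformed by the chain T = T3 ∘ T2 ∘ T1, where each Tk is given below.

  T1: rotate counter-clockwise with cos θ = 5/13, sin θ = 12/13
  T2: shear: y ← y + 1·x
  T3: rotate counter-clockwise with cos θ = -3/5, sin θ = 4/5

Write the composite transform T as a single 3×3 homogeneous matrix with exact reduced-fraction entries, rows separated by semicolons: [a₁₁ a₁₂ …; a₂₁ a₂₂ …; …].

T = [-83/65 64/65 0; -31/65 -27/65 0; 0 0 1]

T1 = [5/13 -12/13 0; 12/13 5/13 0; 0 0 1]
T2·T1 = [5/13 -12/13 0; 17/13 -7/13 0; 0 0 1]
T3·…·T1 = [-83/65 64/65 0; -31/65 -27/65 0; 0 0 1]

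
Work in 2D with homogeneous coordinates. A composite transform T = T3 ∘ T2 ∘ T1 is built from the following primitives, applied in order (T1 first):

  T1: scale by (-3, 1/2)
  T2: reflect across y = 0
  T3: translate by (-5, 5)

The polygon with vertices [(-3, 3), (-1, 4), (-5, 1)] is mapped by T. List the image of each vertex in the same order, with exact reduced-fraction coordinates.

T1 scale by (-3, 1/2): (-3, 3) → (9, 3/2); (-1, 4) → (3, 2); (-5, 1) → (15, 1/2)
T2 reflect across y = 0: (9, 3/2) → (9, -3/2); (3, 2) → (3, -2); (15, 1/2) → (15, -1/2)
T3 translate by (-5, 5): (9, -3/2) → (4, 7/2); (3, -2) → (-2, 3); (15, -1/2) → (10, 9/2)

image vertices: (4, 7/2), (-2, 3), (10, 9/2)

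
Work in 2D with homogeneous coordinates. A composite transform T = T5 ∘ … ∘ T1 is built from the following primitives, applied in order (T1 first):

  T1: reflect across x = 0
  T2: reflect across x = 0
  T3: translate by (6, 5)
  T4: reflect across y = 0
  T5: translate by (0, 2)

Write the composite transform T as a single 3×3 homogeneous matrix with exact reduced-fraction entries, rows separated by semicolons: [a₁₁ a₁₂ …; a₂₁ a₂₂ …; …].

T1 = [-1 0 0; 0 1 0; 0 0 1]
T2·T1 = [1 0 0; 0 1 0; 0 0 1]
T3·…·T1 = [1 0 6; 0 1 5; 0 0 1]
T4·…·T1 = [1 0 6; 0 -1 -5; 0 0 1]
T5·…·T1 = [1 0 6; 0 -1 -3; 0 0 1]

T = [1 0 6; 0 -1 -3; 0 0 1]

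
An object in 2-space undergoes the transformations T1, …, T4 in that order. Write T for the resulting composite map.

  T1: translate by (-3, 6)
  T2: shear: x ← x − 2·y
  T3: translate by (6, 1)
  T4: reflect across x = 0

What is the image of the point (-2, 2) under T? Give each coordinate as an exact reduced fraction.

T(p) = (15, 9)

T1 translate by (-3, 6): (-2, 2) → (-5, 8)
T2 shear: x ← x − 2·y: (-5, 8) → (-21, 8)
T3 translate by (6, 1): (-21, 8) → (-15, 9)
T4 reflect across x = 0: (-15, 9) → (15, 9)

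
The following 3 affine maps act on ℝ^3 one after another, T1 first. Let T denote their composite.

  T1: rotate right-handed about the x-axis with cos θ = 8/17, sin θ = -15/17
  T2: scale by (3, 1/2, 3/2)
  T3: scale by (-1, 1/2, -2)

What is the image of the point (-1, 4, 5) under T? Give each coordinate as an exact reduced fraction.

T1 rotate right-handed about the x-axis with cos θ = 8/17, sin θ = -15/17: (-1, 4, 5) → (-1, 107/17, -20/17)
T2 scale by (3, 1/2, 3/2): (-1, 107/17, -20/17) → (-3, 107/34, -30/17)
T3 scale by (-1, 1/2, -2): (-3, 107/34, -30/17) → (3, 107/68, 60/17)

T(p) = (3, 107/68, 60/17)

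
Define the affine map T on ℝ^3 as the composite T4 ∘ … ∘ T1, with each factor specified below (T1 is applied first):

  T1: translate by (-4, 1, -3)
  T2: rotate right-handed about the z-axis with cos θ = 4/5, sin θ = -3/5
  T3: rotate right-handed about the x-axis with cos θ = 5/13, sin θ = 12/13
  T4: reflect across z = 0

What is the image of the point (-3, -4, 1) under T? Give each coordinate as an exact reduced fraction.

T(p) = (-37/5, 33/13, -58/65)

T1 translate by (-4, 1, -3): (-3, -4, 1) → (-7, -3, -2)
T2 rotate right-handed about the z-axis with cos θ = 4/5, sin θ = -3/5: (-7, -3, -2) → (-37/5, 9/5, -2)
T3 rotate right-handed about the x-axis with cos θ = 5/13, sin θ = 12/13: (-37/5, 9/5, -2) → (-37/5, 33/13, 58/65)
T4 reflect across z = 0: (-37/5, 33/13, 58/65) → (-37/5, 33/13, -58/65)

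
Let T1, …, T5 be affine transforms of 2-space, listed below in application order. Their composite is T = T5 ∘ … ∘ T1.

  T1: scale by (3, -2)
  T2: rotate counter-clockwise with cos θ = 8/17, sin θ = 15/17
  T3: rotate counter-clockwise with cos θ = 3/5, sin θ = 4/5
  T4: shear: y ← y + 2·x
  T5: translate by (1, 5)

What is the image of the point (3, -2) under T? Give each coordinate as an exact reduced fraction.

T1 scale by (3, -2): (3, -2) → (9, 4)
T2 rotate counter-clockwise with cos θ = 8/17, sin θ = 15/17: (9, 4) → (12/17, 167/17)
T3 rotate counter-clockwise with cos θ = 3/5, sin θ = 4/5: (12/17, 167/17) → (-632/85, 549/85)
T4 shear: y ← y + 2·x: (-632/85, 549/85) → (-632/85, -143/17)
T5 translate by (1, 5): (-632/85, -143/17) → (-547/85, -58/17)

T(p) = (-547/85, -58/17)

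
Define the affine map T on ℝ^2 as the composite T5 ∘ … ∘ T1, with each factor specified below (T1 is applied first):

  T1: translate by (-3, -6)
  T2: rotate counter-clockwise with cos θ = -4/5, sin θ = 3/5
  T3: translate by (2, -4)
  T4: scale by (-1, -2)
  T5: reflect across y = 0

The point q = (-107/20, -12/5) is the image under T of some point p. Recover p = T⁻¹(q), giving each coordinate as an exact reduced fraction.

p = (2, 7/4)

T1 = [1 0 -3; 0 1 -6; 0 0 1]
T2·T1 = [-4/5 -3/5 6; 3/5 -4/5 3; 0 0 1]
T3·…·T1 = [-4/5 -3/5 8; 3/5 -4/5 -1; 0 0 1]
T4·…·T1 = [4/5 3/5 -8; -6/5 8/5 2; 0 0 1]
T5·…·T1 = [4/5 3/5 -8; 6/5 -8/5 -2; 0 0 1]
det M = -2; M⁻¹ = [4/5 3/10 7; 3/5 -2/5 4; 0 0 1]
M⁻¹ · (-107/20, -12/5)ᵀ = (2, 7/4)ᵀ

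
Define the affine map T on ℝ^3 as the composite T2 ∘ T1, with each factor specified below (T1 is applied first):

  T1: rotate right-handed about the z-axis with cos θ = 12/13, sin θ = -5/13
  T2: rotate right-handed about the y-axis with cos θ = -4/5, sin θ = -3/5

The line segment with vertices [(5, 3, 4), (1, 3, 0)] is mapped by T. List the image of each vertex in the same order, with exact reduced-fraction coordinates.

image vertices: (-456/65, 11/13, 17/65), (-108/65, 31/13, 81/65)

T1 rotate right-handed about the z-axis with cos θ = 12/13, sin θ = -5/13: (5, 3, 4) → (75/13, 11/13, 4); (1, 3, 0) → (27/13, 31/13, 0)
T2 rotate right-handed about the y-axis with cos θ = -4/5, sin θ = -3/5: (75/13, 11/13, 4) → (-456/65, 11/13, 17/65); (27/13, 31/13, 0) → (-108/65, 31/13, 81/65)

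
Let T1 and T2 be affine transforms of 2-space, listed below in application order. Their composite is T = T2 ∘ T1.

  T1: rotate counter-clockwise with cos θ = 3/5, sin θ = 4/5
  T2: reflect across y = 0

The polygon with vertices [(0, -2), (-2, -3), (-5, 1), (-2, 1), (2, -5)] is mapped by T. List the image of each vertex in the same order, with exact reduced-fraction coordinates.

image vertices: (8/5, 6/5), (6/5, 17/5), (-19/5, 17/5), (-2, 1), (26/5, 7/5)

T1 rotate counter-clockwise with cos θ = 3/5, sin θ = 4/5: (0, -2) → (8/5, -6/5); (-2, -3) → (6/5, -17/5); (-5, 1) → (-19/5, -17/5); (-2, 1) → (-2, -1); (2, -5) → (26/5, -7/5)
T2 reflect across y = 0: (8/5, -6/5) → (8/5, 6/5); (6/5, -17/5) → (6/5, 17/5); (-19/5, -17/5) → (-19/5, 17/5); (-2, -1) → (-2, 1); (26/5, -7/5) → (26/5, 7/5)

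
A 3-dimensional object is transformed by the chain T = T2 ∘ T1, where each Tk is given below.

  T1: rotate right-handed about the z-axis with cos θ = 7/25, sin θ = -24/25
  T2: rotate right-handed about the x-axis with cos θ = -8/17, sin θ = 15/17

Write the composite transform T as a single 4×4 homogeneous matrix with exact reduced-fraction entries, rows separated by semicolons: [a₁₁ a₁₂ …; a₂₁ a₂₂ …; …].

T = [7/25 24/25 0 0; 192/425 -56/425 -15/17 0; -72/85 21/85 -8/17 0; 0 0 0 1]

T1 = [7/25 24/25 0 0; -24/25 7/25 0 0; 0 0 1 0; 0 0 0 1]
T2·T1 = [7/25 24/25 0 0; 192/425 -56/425 -15/17 0; -72/85 21/85 -8/17 0; 0 0 0 1]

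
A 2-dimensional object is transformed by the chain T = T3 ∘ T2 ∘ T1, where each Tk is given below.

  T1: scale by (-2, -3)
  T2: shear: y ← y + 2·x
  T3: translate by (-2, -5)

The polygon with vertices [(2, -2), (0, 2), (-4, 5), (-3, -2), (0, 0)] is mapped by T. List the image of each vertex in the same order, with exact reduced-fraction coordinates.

T1 scale by (-2, -3): (2, -2) → (-4, 6); (0, 2) → (0, -6); (-4, 5) → (8, -15); (-3, -2) → (6, 6); (0, 0) → (0, 0)
T2 shear: y ← y + 2·x: (-4, 6) → (-4, -2); (0, -6) → (0, -6); (8, -15) → (8, 1); (6, 6) → (6, 18); (0, 0) → (0, 0)
T3 translate by (-2, -5): (-4, -2) → (-6, -7); (0, -6) → (-2, -11); (8, 1) → (6, -4); (6, 18) → (4, 13); (0, 0) → (-2, -5)

image vertices: (-6, -7), (-2, -11), (6, -4), (4, 13), (-2, -5)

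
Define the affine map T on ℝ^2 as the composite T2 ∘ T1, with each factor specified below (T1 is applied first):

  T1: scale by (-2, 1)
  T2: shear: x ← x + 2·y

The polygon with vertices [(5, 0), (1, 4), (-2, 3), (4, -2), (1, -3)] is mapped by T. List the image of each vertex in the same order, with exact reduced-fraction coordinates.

image vertices: (-10, 0), (6, 4), (10, 3), (-12, -2), (-8, -3)

T1 scale by (-2, 1): (5, 0) → (-10, 0); (1, 4) → (-2, 4); (-2, 3) → (4, 3); (4, -2) → (-8, -2); (1, -3) → (-2, -3)
T2 shear: x ← x + 2·y: (-10, 0) → (-10, 0); (-2, 4) → (6, 4); (4, 3) → (10, 3); (-8, -2) → (-12, -2); (-2, -3) → (-8, -3)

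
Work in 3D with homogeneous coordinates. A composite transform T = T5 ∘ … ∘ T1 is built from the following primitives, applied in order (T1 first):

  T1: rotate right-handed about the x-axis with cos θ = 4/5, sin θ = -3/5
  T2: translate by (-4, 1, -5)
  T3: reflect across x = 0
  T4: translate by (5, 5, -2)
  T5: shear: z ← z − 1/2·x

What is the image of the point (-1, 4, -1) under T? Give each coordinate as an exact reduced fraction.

T1 rotate right-handed about the x-axis with cos θ = 4/5, sin θ = -3/5: (-1, 4, -1) → (-1, 13/5, -16/5)
T2 translate by (-4, 1, -5): (-1, 13/5, -16/5) → (-5, 18/5, -41/5)
T3 reflect across x = 0: (-5, 18/5, -41/5) → (5, 18/5, -41/5)
T4 translate by (5, 5, -2): (5, 18/5, -41/5) → (10, 43/5, -51/5)
T5 shear: z ← z − 1/2·x: (10, 43/5, -51/5) → (10, 43/5, -76/5)

T(p) = (10, 43/5, -76/5)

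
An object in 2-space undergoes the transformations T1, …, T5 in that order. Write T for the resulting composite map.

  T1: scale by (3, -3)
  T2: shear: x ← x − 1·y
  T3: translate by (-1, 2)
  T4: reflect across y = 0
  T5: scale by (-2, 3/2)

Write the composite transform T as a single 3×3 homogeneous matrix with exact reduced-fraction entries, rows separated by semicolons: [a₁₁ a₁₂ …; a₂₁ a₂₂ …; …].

T1 = [3 0 0; 0 -3 0; 0 0 1]
T2·T1 = [3 3 0; 0 -3 0; 0 0 1]
T3·…·T1 = [3 3 -1; 0 -3 2; 0 0 1]
T4·…·T1 = [3 3 -1; 0 3 -2; 0 0 1]
T5·…·T1 = [-6 -6 2; 0 9/2 -3; 0 0 1]

T = [-6 -6 2; 0 9/2 -3; 0 0 1]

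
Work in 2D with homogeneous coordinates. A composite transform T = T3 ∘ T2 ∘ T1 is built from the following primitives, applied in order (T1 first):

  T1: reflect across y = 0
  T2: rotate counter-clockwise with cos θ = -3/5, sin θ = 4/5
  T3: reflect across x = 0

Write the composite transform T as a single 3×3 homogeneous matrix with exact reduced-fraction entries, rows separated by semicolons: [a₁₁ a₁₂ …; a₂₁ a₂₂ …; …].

T1 = [1 0 0; 0 -1 0; 0 0 1]
T2·T1 = [-3/5 4/5 0; 4/5 3/5 0; 0 0 1]
T3·…·T1 = [3/5 -4/5 0; 4/5 3/5 0; 0 0 1]

T = [3/5 -4/5 0; 4/5 3/5 0; 0 0 1]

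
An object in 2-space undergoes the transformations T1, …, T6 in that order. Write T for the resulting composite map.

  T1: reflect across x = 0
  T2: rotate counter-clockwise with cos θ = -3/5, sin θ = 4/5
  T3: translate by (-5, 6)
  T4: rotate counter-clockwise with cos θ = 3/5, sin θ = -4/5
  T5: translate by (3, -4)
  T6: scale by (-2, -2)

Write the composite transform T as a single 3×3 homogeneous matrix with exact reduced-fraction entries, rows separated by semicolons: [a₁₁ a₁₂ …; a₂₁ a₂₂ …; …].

T = [14/25 48/25 -48/5; 48/25 -14/25 -36/5; 0 0 1]

T1 = [-1 0 0; 0 1 0; 0 0 1]
T2·T1 = [3/5 -4/5 0; -4/5 -3/5 0; 0 0 1]
T3·…·T1 = [3/5 -4/5 -5; -4/5 -3/5 6; 0 0 1]
T4·…·T1 = [-7/25 -24/25 9/5; -24/25 7/25 38/5; 0 0 1]
T5·…·T1 = [-7/25 -24/25 24/5; -24/25 7/25 18/5; 0 0 1]
T6·…·T1 = [14/25 48/25 -48/5; 48/25 -14/25 -36/5; 0 0 1]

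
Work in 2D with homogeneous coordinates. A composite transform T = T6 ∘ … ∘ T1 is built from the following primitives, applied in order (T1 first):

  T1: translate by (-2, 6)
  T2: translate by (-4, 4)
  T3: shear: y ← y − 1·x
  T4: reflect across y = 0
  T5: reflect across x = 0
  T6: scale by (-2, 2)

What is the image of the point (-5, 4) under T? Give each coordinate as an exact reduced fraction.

T1 translate by (-2, 6): (-5, 4) → (-7, 10)
T2 translate by (-4, 4): (-7, 10) → (-11, 14)
T3 shear: y ← y − 1·x: (-11, 14) → (-11, 25)
T4 reflect across y = 0: (-11, 25) → (-11, -25)
T5 reflect across x = 0: (-11, -25) → (11, -25)
T6 scale by (-2, 2): (11, -25) → (-22, -50)

T(p) = (-22, -50)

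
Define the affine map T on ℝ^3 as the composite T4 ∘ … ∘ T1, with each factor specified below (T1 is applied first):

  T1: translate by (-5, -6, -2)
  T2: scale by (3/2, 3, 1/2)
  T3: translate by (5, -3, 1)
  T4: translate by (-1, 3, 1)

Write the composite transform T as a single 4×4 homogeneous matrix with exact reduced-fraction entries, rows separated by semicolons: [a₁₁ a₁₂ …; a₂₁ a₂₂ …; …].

T1 = [1 0 0 -5; 0 1 0 -6; 0 0 1 -2; 0 0 0 1]
T2·T1 = [3/2 0 0 -15/2; 0 3 0 -18; 0 0 1/2 -1; 0 0 0 1]
T3·…·T1 = [3/2 0 0 -5/2; 0 3 0 -21; 0 0 1/2 0; 0 0 0 1]
T4·…·T1 = [3/2 0 0 -7/2; 0 3 0 -18; 0 0 1/2 1; 0 0 0 1]

T = [3/2 0 0 -7/2; 0 3 0 -18; 0 0 1/2 1; 0 0 0 1]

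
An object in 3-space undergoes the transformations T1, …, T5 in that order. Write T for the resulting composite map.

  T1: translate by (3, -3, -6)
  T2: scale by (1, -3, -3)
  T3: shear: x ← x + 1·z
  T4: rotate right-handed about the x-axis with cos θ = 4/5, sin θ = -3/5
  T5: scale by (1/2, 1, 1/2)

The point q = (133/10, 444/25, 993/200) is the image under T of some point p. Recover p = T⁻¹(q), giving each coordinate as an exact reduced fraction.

p = (5, 1/4, -1/5)

T1 = [1 0 0 3; 0 1 0 -3; 0 0 1 -6; 0 0 0 1]
T2·T1 = [1 0 0 3; 0 -3 0 9; 0 0 -3 18; 0 0 0 1]
T3·…·T1 = [1 0 -3 21; 0 -3 0 9; 0 0 -3 18; 0 0 0 1]
T4·…·T1 = [1 0 -3 21; 0 -12/5 -9/5 18; 0 9/5 -12/5 9; 0 0 0 1]
T5·…·T1 = [1/2 0 -3/2 21/2; 0 -12/5 -9/5 18; 0 9/10 -6/5 9/2; 0 0 0 1]
det M = 9/4; M⁻¹ = [2 -3/5 -8/5 -3; 0 -4/15 2/5 3; 0 -1/5 -8/15 6; 0 0 0 1]
M⁻¹ · (133/10, 444/25, 993/200)ᵀ = (5, 1/4, -1/5)ᵀ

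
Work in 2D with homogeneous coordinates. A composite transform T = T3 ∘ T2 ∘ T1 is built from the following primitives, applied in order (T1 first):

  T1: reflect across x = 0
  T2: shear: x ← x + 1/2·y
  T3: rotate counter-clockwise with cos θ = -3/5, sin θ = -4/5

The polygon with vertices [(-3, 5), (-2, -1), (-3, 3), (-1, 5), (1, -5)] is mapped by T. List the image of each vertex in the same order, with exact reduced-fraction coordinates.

image vertices: (7/10, -37/5), (-17/10, -3/5), (-3/10, -27/5), (19/10, -29/5), (-19/10, 29/5)

T1 reflect across x = 0: (-3, 5) → (3, 5); (-2, -1) → (2, -1); (-3, 3) → (3, 3); (-1, 5) → (1, 5); (1, -5) → (-1, -5)
T2 shear: x ← x + 1/2·y: (3, 5) → (11/2, 5); (2, -1) → (3/2, -1); (3, 3) → (9/2, 3); (1, 5) → (7/2, 5); (-1, -5) → (-7/2, -5)
T3 rotate counter-clockwise with cos θ = -3/5, sin θ = -4/5: (11/2, 5) → (7/10, -37/5); (3/2, -1) → (-17/10, -3/5); (9/2, 3) → (-3/10, -27/5); (7/2, 5) → (19/10, -29/5); (-7/2, -5) → (-19/10, 29/5)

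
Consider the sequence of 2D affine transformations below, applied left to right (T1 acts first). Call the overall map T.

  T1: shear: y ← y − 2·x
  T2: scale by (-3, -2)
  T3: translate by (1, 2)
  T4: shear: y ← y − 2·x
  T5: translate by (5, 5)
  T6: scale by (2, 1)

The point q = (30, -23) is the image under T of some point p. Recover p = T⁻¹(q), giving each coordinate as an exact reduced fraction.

T1 = [1 0 0; -2 1 0; 0 0 1]
T2·T1 = [-3 0 0; 4 -2 0; 0 0 1]
T3·…·T1 = [-3 0 1; 4 -2 2; 0 0 1]
T4·…·T1 = [-3 0 1; 10 -2 0; 0 0 1]
T5·…·T1 = [-3 0 6; 10 -2 5; 0 0 1]
T6·…·T1 = [-6 0 12; 10 -2 5; 0 0 1]
det M = 12; M⁻¹ = [-1/6 0 2; -5/6 -1/2 25/2; 0 0 1]
M⁻¹ · (30, -23)ᵀ = (-3, -1)ᵀ

p = (-3, -1)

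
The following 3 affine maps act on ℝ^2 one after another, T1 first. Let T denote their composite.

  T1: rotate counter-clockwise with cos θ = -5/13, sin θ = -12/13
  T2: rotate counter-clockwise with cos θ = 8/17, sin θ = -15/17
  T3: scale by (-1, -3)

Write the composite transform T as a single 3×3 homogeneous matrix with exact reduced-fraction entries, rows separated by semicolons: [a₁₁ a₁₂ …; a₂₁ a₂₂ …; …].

T1 = [-5/13 12/13 0; -12/13 -5/13 0; 0 0 1]
T2·T1 = [-220/221 21/221 0; -21/221 -220/221 0; 0 0 1]
T3·…·T1 = [220/221 -21/221 0; 63/221 660/221 0; 0 0 1]

T = [220/221 -21/221 0; 63/221 660/221 0; 0 0 1]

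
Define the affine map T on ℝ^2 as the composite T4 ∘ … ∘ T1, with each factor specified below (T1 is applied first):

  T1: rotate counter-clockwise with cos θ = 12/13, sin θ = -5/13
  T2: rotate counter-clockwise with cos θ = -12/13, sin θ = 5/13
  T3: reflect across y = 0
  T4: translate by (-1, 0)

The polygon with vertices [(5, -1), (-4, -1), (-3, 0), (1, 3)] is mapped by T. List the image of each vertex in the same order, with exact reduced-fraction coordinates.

T1 rotate counter-clockwise with cos θ = 12/13, sin θ = -5/13: (5, -1) → (55/13, -37/13); (-4, -1) → (-53/13, 8/13); (-3, 0) → (-36/13, 15/13); (1, 3) → (27/13, 31/13)
T2 rotate counter-clockwise with cos θ = -12/13, sin θ = 5/13: (55/13, -37/13) → (-475/169, 719/169); (-53/13, 8/13) → (596/169, -361/169); (-36/13, 15/13) → (357/169, -360/169); (27/13, 31/13) → (-479/169, -237/169)
T3 reflect across y = 0: (-475/169, 719/169) → (-475/169, -719/169); (596/169, -361/169) → (596/169, 361/169); (357/169, -360/169) → (357/169, 360/169); (-479/169, -237/169) → (-479/169, 237/169)
T4 translate by (-1, 0): (-475/169, -719/169) → (-644/169, -719/169); (596/169, 361/169) → (427/169, 361/169); (357/169, 360/169) → (188/169, 360/169); (-479/169, 237/169) → (-648/169, 237/169)

image vertices: (-644/169, -719/169), (427/169, 361/169), (188/169, 360/169), (-648/169, 237/169)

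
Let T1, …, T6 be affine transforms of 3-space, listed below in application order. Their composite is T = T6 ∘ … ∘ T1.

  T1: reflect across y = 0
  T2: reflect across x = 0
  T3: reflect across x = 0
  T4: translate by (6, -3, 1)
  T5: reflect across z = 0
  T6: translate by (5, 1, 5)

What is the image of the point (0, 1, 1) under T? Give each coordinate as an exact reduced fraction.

T1 reflect across y = 0: (0, 1, 1) → (0, -1, 1)
T2 reflect across x = 0: (0, -1, 1) → (0, -1, 1)
T3 reflect across x = 0: (0, -1, 1) → (0, -1, 1)
T4 translate by (6, -3, 1): (0, -1, 1) → (6, -4, 2)
T5 reflect across z = 0: (6, -4, 2) → (6, -4, -2)
T6 translate by (5, 1, 5): (6, -4, -2) → (11, -3, 3)

T(p) = (11, -3, 3)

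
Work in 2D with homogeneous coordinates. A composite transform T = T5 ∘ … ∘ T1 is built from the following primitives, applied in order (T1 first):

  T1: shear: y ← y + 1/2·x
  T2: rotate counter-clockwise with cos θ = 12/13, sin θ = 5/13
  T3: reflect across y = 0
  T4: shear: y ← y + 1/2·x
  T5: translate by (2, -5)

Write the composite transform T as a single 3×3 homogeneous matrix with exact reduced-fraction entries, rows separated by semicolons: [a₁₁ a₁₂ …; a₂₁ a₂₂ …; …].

T1 = [1 0 0; 1/2 1 0; 0 0 1]
T2·T1 = [19/26 -5/13 0; 11/13 12/13 0; 0 0 1]
T3·…·T1 = [19/26 -5/13 0; -11/13 -12/13 0; 0 0 1]
T4·…·T1 = [19/26 -5/13 0; -25/52 -29/26 0; 0 0 1]
T5·…·T1 = [19/26 -5/13 2; -25/52 -29/26 -5; 0 0 1]

T = [19/26 -5/13 2; -25/52 -29/26 -5; 0 0 1]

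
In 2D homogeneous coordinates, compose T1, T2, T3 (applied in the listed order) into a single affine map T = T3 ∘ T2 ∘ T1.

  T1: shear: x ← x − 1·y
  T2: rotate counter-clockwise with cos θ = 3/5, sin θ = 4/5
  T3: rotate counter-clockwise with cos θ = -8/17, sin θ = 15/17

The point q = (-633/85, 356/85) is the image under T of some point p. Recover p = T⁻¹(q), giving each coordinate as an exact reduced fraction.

p = (5, -3)

T1 = [1 -1 0; 0 1 0; 0 0 1]
T2·T1 = [3/5 -7/5 0; 4/5 -1/5 0; 0 0 1]
T3·…·T1 = [-84/85 71/85 0; 13/85 -97/85 0; 0 0 1]
det M = 1; M⁻¹ = [-97/85 -71/85 0; -13/85 -84/85 0; 0 0 1]
M⁻¹ · (-633/85, 356/85)ᵀ = (5, -3)ᵀ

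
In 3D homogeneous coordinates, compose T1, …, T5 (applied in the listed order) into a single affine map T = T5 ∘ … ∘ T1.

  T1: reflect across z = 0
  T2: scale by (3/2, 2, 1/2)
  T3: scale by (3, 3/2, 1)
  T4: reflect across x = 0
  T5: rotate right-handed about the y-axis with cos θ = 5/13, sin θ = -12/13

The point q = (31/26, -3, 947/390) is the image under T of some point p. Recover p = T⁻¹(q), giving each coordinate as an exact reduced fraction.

T1 = [1 0 0 0; 0 1 0 0; 0 0 -1 0; 0 0 0 1]
T2·T1 = [3/2 0 0 0; 0 2 0 0; 0 0 -1/2 0; 0 0 0 1]
T3·…·T1 = [9/2 0 0 0; 0 3 0 0; 0 0 -1/2 0; 0 0 0 1]
T4·…·T1 = [-9/2 0 0 0; 0 3 0 0; 0 0 -1/2 0; 0 0 0 1]
T5·…·T1 = [-45/26 0 6/13 0; 0 3 0 0; -54/13 0 -5/26 0; 0 0 0 1]
det M = 27/4; M⁻¹ = [-10/117 0 -8/39 0; 0 1/3 0 0; 24/13 0 -10/13 0; 0 0 0 1]
M⁻¹ · (31/26, -3, 947/390)ᵀ = (-3/5, -1, 1/3)ᵀ

p = (-3/5, -1, 1/3)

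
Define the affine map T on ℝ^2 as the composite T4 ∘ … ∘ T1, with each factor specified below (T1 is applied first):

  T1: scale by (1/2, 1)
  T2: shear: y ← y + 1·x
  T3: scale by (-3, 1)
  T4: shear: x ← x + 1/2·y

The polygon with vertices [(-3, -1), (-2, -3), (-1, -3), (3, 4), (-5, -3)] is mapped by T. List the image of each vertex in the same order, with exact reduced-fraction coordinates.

T1 scale by (1/2, 1): (-3, -1) → (-3/2, -1); (-2, -3) → (-1, -3); (-1, -3) → (-1/2, -3); (3, 4) → (3/2, 4); (-5, -3) → (-5/2, -3)
T2 shear: y ← y + 1·x: (-3/2, -1) → (-3/2, -5/2); (-1, -3) → (-1, -4); (-1/2, -3) → (-1/2, -7/2); (3/2, 4) → (3/2, 11/2); (-5/2, -3) → (-5/2, -11/2)
T3 scale by (-3, 1): (-3/2, -5/2) → (9/2, -5/2); (-1, -4) → (3, -4); (-1/2, -7/2) → (3/2, -7/2); (3/2, 11/2) → (-9/2, 11/2); (-5/2, -11/2) → (15/2, -11/2)
T4 shear: x ← x + 1/2·y: (9/2, -5/2) → (13/4, -5/2); (3, -4) → (1, -4); (3/2, -7/2) → (-1/4, -7/2); (-9/2, 11/2) → (-7/4, 11/2); (15/2, -11/2) → (19/4, -11/2)

image vertices: (13/4, -5/2), (1, -4), (-1/4, -7/2), (-7/4, 11/2), (19/4, -11/2)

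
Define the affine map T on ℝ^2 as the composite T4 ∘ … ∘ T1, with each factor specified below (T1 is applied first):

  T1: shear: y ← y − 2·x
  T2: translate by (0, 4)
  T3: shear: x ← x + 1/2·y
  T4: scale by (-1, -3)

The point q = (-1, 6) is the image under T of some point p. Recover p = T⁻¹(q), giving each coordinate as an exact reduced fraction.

p = (2, -2)

T1 = [1 0 0; -2 1 0; 0 0 1]
T2·T1 = [1 0 0; -2 1 4; 0 0 1]
T3·…·T1 = [0 1/2 2; -2 1 4; 0 0 1]
T4·…·T1 = [0 -1/2 -2; 6 -3 -12; 0 0 1]
det M = 3; M⁻¹ = [-1 1/6 0; -2 0 -4; 0 0 1]
M⁻¹ · (-1, 6)ᵀ = (2, -2)ᵀ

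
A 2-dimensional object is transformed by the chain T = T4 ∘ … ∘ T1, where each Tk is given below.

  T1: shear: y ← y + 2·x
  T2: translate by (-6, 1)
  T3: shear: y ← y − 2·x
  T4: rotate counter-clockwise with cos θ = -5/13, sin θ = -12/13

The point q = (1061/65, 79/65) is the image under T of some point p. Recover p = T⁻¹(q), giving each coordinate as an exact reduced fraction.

p = (-7/5, 8/5)

T1 = [1 0 0; 2 1 0; 0 0 1]
T2·T1 = [1 0 -6; 2 1 1; 0 0 1]
T3·…·T1 = [1 0 -6; 0 1 13; 0 0 1]
T4·…·T1 = [-5/13 12/13 186/13; -12/13 -5/13 7/13; 0 0 1]
det M = 1; M⁻¹ = [-5/13 -12/13 6; 12/13 -5/13 -13; 0 0 1]
M⁻¹ · (1061/65, 79/65)ᵀ = (-7/5, 8/5)ᵀ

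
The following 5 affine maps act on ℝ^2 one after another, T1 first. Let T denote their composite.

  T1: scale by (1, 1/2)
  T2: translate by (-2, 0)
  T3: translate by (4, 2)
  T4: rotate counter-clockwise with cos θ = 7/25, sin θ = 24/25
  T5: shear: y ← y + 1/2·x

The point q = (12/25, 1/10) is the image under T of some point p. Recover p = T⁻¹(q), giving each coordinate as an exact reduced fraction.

p = (-2, -5)

T1 = [1 0 0; 0 1/2 0; 0 0 1]
T2·T1 = [1 0 -2; 0 1/2 0; 0 0 1]
T3·…·T1 = [1 0 2; 0 1/2 2; 0 0 1]
T4·…·T1 = [7/25 -12/25 -34/25; 24/25 7/50 62/25; 0 0 1]
T5·…·T1 = [7/25 -12/25 -34/25; 11/10 -1/10 9/5; 0 0 1]
det M = 1/2; M⁻¹ = [-1/5 24/25 -2; -11/5 14/25 -4; 0 0 1]
M⁻¹ · (12/25, 1/10)ᵀ = (-2, -5)ᵀ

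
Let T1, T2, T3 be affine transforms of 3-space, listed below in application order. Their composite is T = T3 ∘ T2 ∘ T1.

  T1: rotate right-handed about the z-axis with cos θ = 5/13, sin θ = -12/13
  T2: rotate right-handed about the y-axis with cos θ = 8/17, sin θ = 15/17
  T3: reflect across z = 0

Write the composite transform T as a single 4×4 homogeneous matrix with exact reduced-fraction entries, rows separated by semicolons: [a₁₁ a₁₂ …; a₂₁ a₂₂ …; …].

T = [40/221 96/221 15/17 0; -12/13 5/13 0 0; 75/221 180/221 -8/17 0; 0 0 0 1]

T1 = [5/13 12/13 0 0; -12/13 5/13 0 0; 0 0 1 0; 0 0 0 1]
T2·T1 = [40/221 96/221 15/17 0; -12/13 5/13 0 0; -75/221 -180/221 8/17 0; 0 0 0 1]
T3·…·T1 = [40/221 96/221 15/17 0; -12/13 5/13 0 0; 75/221 180/221 -8/17 0; 0 0 0 1]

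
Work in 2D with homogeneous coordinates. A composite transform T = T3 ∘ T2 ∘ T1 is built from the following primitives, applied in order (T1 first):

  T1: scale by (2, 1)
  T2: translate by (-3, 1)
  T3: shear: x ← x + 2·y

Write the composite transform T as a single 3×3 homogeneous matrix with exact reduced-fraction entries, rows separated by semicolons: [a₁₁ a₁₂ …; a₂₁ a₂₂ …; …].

T1 = [2 0 0; 0 1 0; 0 0 1]
T2·T1 = [2 0 -3; 0 1 1; 0 0 1]
T3·…·T1 = [2 2 -1; 0 1 1; 0 0 1]

T = [2 2 -1; 0 1 1; 0 0 1]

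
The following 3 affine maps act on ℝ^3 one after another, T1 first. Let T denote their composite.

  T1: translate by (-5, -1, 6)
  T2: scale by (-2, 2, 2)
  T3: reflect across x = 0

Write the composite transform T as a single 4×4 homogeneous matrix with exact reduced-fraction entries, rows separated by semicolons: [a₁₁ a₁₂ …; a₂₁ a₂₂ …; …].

T = [2 0 0 -10; 0 2 0 -2; 0 0 2 12; 0 0 0 1]

T1 = [1 0 0 -5; 0 1 0 -1; 0 0 1 6; 0 0 0 1]
T2·T1 = [-2 0 0 10; 0 2 0 -2; 0 0 2 12; 0 0 0 1]
T3·…·T1 = [2 0 0 -10; 0 2 0 -2; 0 0 2 12; 0 0 0 1]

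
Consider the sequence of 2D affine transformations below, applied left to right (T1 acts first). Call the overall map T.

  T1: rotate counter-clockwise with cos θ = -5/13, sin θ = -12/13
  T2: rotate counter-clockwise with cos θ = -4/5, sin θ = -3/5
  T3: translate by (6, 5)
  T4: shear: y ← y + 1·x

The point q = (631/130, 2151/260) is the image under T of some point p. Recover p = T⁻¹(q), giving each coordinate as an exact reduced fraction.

T1 = [-5/13 12/13 0; -12/13 -5/13 0; 0 0 1]
T2·T1 = [-16/65 -63/65 0; 63/65 -16/65 0; 0 0 1]
T3·…·T1 = [-16/65 -63/65 6; 63/65 -16/65 5; 0 0 1]
T4·…·T1 = [-16/65 -63/65 6; 47/65 -79/65 11; 0 0 1]
det M = 1; M⁻¹ = [-79/65 63/65 -219/65; -47/65 -16/65 458/65; 0 0 1]
M⁻¹ · (631/130, 2151/260)ᵀ = (-5/4, 3/2)ᵀ

p = (-5/4, 3/2)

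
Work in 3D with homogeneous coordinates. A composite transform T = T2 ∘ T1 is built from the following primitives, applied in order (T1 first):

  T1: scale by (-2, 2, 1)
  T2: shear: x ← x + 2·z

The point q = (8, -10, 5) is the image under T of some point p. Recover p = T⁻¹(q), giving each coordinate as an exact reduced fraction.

p = (1, -5, 5)

T1 = [-2 0 0 0; 0 2 0 0; 0 0 1 0; 0 0 0 1]
T2·T1 = [-2 0 2 0; 0 2 0 0; 0 0 1 0; 0 0 0 1]
det M = -4; M⁻¹ = [-1/2 0 1 0; 0 1/2 0 0; 0 0 1 0; 0 0 0 1]
M⁻¹ · (8, -10, 5)ᵀ = (1, -5, 5)ᵀ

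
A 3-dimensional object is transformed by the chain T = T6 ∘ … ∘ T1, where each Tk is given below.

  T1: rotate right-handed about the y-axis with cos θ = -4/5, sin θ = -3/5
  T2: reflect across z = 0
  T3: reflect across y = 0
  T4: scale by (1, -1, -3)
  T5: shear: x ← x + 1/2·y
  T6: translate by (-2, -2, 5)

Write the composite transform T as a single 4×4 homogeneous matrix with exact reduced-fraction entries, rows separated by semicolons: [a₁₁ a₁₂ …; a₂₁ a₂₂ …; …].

T1 = [-4/5 0 -3/5 0; 0 1 0 0; 3/5 0 -4/5 0; 0 0 0 1]
T2·T1 = [-4/5 0 -3/5 0; 0 1 0 0; -3/5 0 4/5 0; 0 0 0 1]
T3·…·T1 = [-4/5 0 -3/5 0; 0 -1 0 0; -3/5 0 4/5 0; 0 0 0 1]
T4·…·T1 = [-4/5 0 -3/5 0; 0 1 0 0; 9/5 0 -12/5 0; 0 0 0 1]
T5·…·T1 = [-4/5 1/2 -3/5 0; 0 1 0 0; 9/5 0 -12/5 0; 0 0 0 1]
T6·…·T1 = [-4/5 1/2 -3/5 -2; 0 1 0 -2; 9/5 0 -12/5 5; 0 0 0 1]

T = [-4/5 1/2 -3/5 -2; 0 1 0 -2; 9/5 0 -12/5 5; 0 0 0 1]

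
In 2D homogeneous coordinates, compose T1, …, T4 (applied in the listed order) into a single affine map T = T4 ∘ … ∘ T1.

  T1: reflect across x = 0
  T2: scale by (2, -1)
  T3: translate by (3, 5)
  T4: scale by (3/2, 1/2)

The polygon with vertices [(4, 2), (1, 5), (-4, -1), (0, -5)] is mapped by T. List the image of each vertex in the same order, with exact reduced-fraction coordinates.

T1 reflect across x = 0: (4, 2) → (-4, 2); (1, 5) → (-1, 5); (-4, -1) → (4, -1); (0, -5) → (0, -5)
T2 scale by (2, -1): (-4, 2) → (-8, -2); (-1, 5) → (-2, -5); (4, -1) → (8, 1); (0, -5) → (0, 5)
T3 translate by (3, 5): (-8, -2) → (-5, 3); (-2, -5) → (1, 0); (8, 1) → (11, 6); (0, 5) → (3, 10)
T4 scale by (3/2, 1/2): (-5, 3) → (-15/2, 3/2); (1, 0) → (3/2, 0); (11, 6) → (33/2, 3); (3, 10) → (9/2, 5)

image vertices: (-15/2, 3/2), (3/2, 0), (33/2, 3), (9/2, 5)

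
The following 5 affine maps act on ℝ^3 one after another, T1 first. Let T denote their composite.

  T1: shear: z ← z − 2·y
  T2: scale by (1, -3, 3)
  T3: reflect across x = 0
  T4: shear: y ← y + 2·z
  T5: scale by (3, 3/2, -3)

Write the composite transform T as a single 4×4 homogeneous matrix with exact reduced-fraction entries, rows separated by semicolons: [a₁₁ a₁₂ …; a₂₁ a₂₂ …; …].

T = [-3 0 0 0; 0 -45/2 9 0; 0 18 -9 0; 0 0 0 1]

T1 = [1 0 0 0; 0 1 0 0; 0 -2 1 0; 0 0 0 1]
T2·T1 = [1 0 0 0; 0 -3 0 0; 0 -6 3 0; 0 0 0 1]
T3·…·T1 = [-1 0 0 0; 0 -3 0 0; 0 -6 3 0; 0 0 0 1]
T4·…·T1 = [-1 0 0 0; 0 -15 6 0; 0 -6 3 0; 0 0 0 1]
T5·…·T1 = [-3 0 0 0; 0 -45/2 9 0; 0 18 -9 0; 0 0 0 1]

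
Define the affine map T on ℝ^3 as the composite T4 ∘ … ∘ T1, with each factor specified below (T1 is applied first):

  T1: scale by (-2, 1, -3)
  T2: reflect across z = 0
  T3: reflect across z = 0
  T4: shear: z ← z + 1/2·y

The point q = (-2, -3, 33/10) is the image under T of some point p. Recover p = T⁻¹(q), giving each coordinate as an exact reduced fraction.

p = (1, -3, -8/5)

T1 = [-2 0 0 0; 0 1 0 0; 0 0 -3 0; 0 0 0 1]
T2·T1 = [-2 0 0 0; 0 1 0 0; 0 0 3 0; 0 0 0 1]
T3·…·T1 = [-2 0 0 0; 0 1 0 0; 0 0 -3 0; 0 0 0 1]
T4·…·T1 = [-2 0 0 0; 0 1 0 0; 0 1/2 -3 0; 0 0 0 1]
det M = 6; M⁻¹ = [-1/2 0 0 0; 0 1 0 0; 0 1/6 -1/3 0; 0 0 0 1]
M⁻¹ · (-2, -3, 33/10)ᵀ = (1, -3, -8/5)ᵀ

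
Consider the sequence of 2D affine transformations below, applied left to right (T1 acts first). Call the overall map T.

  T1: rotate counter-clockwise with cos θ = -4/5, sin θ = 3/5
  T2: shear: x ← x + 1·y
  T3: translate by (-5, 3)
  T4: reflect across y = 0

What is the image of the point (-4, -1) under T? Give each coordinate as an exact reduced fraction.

T1 rotate counter-clockwise with cos θ = -4/5, sin θ = 3/5: (-4, -1) → (19/5, -8/5)
T2 shear: x ← x + 1·y: (19/5, -8/5) → (11/5, -8/5)
T3 translate by (-5, 3): (11/5, -8/5) → (-14/5, 7/5)
T4 reflect across y = 0: (-14/5, 7/5) → (-14/5, -7/5)

T(p) = (-14/5, -7/5)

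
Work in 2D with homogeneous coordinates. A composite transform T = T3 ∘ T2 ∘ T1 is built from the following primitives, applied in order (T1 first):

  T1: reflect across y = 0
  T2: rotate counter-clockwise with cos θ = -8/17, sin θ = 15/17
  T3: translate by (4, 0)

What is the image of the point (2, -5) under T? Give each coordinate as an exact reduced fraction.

T1 reflect across y = 0: (2, -5) → (2, 5)
T2 rotate counter-clockwise with cos θ = -8/17, sin θ = 15/17: (2, 5) → (-91/17, -10/17)
T3 translate by (4, 0): (-91/17, -10/17) → (-23/17, -10/17)

T(p) = (-23/17, -10/17)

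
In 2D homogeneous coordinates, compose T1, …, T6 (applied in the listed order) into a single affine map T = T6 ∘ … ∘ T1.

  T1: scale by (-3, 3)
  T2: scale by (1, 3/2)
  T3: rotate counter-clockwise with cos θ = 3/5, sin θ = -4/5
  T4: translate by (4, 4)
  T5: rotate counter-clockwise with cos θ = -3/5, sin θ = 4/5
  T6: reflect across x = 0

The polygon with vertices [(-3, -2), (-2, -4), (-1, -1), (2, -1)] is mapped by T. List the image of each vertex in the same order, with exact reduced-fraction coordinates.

T1 scale by (-3, 3): (-3, -2) → (9, -6); (-2, -4) → (6, -12); (-1, -1) → (3, -3); (2, -1) → (-6, -3)
T2 scale by (1, 3/2): (9, -6) → (9, -9); (6, -12) → (6, -18); (3, -3) → (3, -9/2); (-6, -3) → (-6, -9/2)
T3 rotate counter-clockwise with cos θ = 3/5, sin θ = -4/5: (9, -9) → (-9/5, -63/5); (6, -18) → (-54/5, -78/5); (3, -9/2) → (-9/5, -51/10); (-6, -9/2) → (-36/5, 21/10)
T4 translate by (4, 4): (-9/5, -63/5) → (11/5, -43/5); (-54/5, -78/5) → (-34/5, -58/5); (-9/5, -51/10) → (11/5, -11/10); (-36/5, 21/10) → (-16/5, 61/10)
T5 rotate counter-clockwise with cos θ = -3/5, sin θ = 4/5: (11/5, -43/5) → (139/25, 173/25); (-34/5, -58/5) → (334/25, 38/25); (11/5, -11/10) → (-11/25, 121/50); (-16/5, 61/10) → (-74/25, -311/50)
T6 reflect across x = 0: (139/25, 173/25) → (-139/25, 173/25); (334/25, 38/25) → (-334/25, 38/25); (-11/25, 121/50) → (11/25, 121/50); (-74/25, -311/50) → (74/25, -311/50)

image vertices: (-139/25, 173/25), (-334/25, 38/25), (11/25, 121/50), (74/25, -311/50)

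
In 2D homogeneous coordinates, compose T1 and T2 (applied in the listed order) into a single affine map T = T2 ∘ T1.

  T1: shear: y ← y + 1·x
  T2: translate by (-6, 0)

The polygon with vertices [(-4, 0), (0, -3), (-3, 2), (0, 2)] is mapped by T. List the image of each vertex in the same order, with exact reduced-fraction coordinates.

T1 shear: y ← y + 1·x: (-4, 0) → (-4, -4); (0, -3) → (0, -3); (-3, 2) → (-3, -1); (0, 2) → (0, 2)
T2 translate by (-6, 0): (-4, -4) → (-10, -4); (0, -3) → (-6, -3); (-3, -1) → (-9, -1); (0, 2) → (-6, 2)

image vertices: (-10, -4), (-6, -3), (-9, -1), (-6, 2)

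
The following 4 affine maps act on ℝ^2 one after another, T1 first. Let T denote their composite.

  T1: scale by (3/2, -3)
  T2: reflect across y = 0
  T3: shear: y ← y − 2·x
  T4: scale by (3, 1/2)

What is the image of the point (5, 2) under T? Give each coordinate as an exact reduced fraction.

T1 scale by (3/2, -3): (5, 2) → (15/2, -6)
T2 reflect across y = 0: (15/2, -6) → (15/2, 6)
T3 shear: y ← y − 2·x: (15/2, 6) → (15/2, -9)
T4 scale by (3, 1/2): (15/2, -9) → (45/2, -9/2)

T(p) = (45/2, -9/2)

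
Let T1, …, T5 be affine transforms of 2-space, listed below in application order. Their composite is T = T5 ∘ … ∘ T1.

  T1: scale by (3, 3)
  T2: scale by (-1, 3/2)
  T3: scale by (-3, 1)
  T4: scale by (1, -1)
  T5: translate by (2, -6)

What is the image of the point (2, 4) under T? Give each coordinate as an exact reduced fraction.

T1 scale by (3, 3): (2, 4) → (6, 12)
T2 scale by (-1, 3/2): (6, 12) → (-6, 18)
T3 scale by (-3, 1): (-6, 18) → (18, 18)
T4 scale by (1, -1): (18, 18) → (18, -18)
T5 translate by (2, -6): (18, -18) → (20, -24)

T(p) = (20, -24)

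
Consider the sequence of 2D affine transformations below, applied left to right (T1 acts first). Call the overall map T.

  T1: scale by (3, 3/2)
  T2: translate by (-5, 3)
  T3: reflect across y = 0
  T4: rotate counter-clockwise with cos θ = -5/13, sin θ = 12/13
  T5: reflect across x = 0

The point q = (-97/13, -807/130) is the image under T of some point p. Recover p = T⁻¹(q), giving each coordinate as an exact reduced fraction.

p = (-6/5, 1)

T1 = [3 0 0; 0 3/2 0; 0 0 1]
T2·T1 = [3 0 -5; 0 3/2 3; 0 0 1]
T3·…·T1 = [3 0 -5; 0 -3/2 -3; 0 0 1]
T4·…·T1 = [-15/13 18/13 61/13; 36/13 15/26 -45/13; 0 0 1]
T5·…·T1 = [15/13 -18/13 -61/13; 36/13 15/26 -45/13; 0 0 1]
det M = 9/2; M⁻¹ = [5/39 4/13 5/3; -8/13 10/39 -2; 0 0 1]
M⁻¹ · (-97/13, -807/130)ᵀ = (-6/5, 1)ᵀ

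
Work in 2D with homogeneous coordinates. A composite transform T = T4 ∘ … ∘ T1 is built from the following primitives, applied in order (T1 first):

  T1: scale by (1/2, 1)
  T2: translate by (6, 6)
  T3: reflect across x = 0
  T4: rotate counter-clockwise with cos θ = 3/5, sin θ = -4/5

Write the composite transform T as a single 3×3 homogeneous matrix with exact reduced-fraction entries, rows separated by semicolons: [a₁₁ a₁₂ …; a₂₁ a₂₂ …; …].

T1 = [1/2 0 0; 0 1 0; 0 0 1]
T2·T1 = [1/2 0 6; 0 1 6; 0 0 1]
T3·…·T1 = [-1/2 0 -6; 0 1 6; 0 0 1]
T4·…·T1 = [-3/10 4/5 6/5; 2/5 3/5 42/5; 0 0 1]

T = [-3/10 4/5 6/5; 2/5 3/5 42/5; 0 0 1]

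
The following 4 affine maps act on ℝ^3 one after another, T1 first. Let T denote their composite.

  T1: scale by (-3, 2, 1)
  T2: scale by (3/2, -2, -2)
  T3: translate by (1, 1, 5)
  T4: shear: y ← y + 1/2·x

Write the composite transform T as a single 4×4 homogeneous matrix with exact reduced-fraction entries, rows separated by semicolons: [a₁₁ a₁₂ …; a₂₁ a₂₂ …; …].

T1 = [-3 0 0 0; 0 2 0 0; 0 0 1 0; 0 0 0 1]
T2·T1 = [-9/2 0 0 0; 0 -4 0 0; 0 0 -2 0; 0 0 0 1]
T3·…·T1 = [-9/2 0 0 1; 0 -4 0 1; 0 0 -2 5; 0 0 0 1]
T4·…·T1 = [-9/2 0 0 1; -9/4 -4 0 3/2; 0 0 -2 5; 0 0 0 1]

T = [-9/2 0 0 1; -9/4 -4 0 3/2; 0 0 -2 5; 0 0 0 1]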